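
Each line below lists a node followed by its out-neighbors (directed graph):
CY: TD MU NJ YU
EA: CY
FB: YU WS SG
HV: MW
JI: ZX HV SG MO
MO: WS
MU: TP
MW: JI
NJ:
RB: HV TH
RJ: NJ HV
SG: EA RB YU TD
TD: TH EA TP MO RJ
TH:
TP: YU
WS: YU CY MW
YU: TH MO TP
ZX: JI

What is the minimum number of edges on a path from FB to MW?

Level 0: FB
Level 1: SG, WS, YU
Level 2: CY, EA, MO, MW, RB, TD, TH, TP
Level 3: HV, JI, MU, NJ, RJ
Level 4: ZX
MW first appears at level 2.

2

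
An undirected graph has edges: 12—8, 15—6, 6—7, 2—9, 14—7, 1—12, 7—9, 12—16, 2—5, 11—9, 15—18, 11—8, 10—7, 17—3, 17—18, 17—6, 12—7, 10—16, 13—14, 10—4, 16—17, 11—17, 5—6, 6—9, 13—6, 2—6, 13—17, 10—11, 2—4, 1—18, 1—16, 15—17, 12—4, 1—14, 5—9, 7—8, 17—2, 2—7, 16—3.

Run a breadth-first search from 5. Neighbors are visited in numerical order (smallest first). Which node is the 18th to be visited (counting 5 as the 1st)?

1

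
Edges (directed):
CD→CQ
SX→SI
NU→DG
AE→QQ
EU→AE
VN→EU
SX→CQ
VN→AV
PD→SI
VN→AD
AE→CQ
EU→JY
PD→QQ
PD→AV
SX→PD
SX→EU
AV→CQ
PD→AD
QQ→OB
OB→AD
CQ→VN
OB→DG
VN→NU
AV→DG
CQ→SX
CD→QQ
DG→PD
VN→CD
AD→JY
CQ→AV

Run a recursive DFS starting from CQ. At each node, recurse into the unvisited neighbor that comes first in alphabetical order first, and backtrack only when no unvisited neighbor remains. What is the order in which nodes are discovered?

CQ, AV, DG, PD, AD, JY, QQ, OB, SI, SX, EU, AE, VN, CD, NU

Visit CQ
CQ → AV
AV → DG
DG → PD
PD → AD
AD → JY
PD → QQ
QQ → OB
PD → SI
CQ → SX
SX → EU
EU → AE
CQ → VN
VN → CD
VN → NU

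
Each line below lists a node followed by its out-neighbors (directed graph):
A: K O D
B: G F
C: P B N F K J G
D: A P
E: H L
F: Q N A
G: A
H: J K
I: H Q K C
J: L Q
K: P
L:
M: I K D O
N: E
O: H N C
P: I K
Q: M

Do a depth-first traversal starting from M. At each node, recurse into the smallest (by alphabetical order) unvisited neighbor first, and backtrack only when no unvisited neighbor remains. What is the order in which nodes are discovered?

M → D → A → K → P → I → C → B → F → N → E → H → J → L → Q → G → O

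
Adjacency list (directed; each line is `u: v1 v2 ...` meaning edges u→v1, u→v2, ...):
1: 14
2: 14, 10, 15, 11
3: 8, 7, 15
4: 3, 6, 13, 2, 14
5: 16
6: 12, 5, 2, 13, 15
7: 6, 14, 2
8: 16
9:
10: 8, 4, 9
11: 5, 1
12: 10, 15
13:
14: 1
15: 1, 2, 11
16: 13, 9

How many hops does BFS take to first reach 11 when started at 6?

2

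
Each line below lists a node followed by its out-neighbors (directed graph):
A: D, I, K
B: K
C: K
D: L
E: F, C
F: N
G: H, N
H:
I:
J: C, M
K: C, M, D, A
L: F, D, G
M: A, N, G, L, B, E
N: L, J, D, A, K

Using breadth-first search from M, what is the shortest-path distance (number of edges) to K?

2

Level 0: M
Level 1: A, B, E, G, L, N
Level 2: C, D, F, H, I, J, K
K first appears at level 2.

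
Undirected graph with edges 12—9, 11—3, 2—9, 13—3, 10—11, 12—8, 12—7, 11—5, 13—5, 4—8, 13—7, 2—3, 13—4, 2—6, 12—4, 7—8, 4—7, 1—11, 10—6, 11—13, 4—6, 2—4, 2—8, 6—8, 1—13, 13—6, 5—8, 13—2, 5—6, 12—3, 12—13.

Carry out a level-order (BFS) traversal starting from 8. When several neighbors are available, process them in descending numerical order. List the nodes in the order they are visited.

8 → 12 → 7 → 6 → 5 → 4 → 2 → 13 → 9 → 3 → 10 → 11 → 1

Visit 8; enqueue 12, 7, 6, 5, 4, 2 → queue [12, 7, 6, 5, 4, 2]
Visit 12; enqueue 13, 9, 3 → queue [7, 6, 5, 4, 2, 13, 9, 3]
Visit 7 → queue [6, 5, 4, 2, 13, 9, 3]
Visit 6; enqueue 10 → queue [5, 4, 2, 13, 9, 3, 10]
Visit 5; enqueue 11 → queue [4, 2, 13, 9, 3, 10, 11]
Visit 4 → queue [2, 13, 9, 3, 10, 11]
Visit 2 → queue [13, 9, 3, 10, 11]
Visit 13; enqueue 1 → queue [9, 3, 10, 11, 1]
Visit 9 → queue [3, 10, 11, 1]
Visit 3 → queue [10, 11, 1]
Visit 10 → queue [11, 1]
Visit 11 → queue [1]
Visit 1 → queue []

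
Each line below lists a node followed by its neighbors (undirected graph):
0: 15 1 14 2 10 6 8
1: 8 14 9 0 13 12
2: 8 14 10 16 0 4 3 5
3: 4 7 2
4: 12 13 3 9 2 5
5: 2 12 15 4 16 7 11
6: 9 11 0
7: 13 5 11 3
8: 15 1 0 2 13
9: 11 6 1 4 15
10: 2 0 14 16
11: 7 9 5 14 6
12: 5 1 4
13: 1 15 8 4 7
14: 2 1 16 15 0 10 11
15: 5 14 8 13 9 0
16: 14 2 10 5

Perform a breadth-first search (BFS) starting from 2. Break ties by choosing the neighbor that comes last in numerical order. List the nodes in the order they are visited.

2 16 14 10 8 5 4 3 0 15 11 1 13 12 7 9 6

Visit 2; enqueue 16, 14, 10, 8, 5, 4, 3, 0 → queue [16, 14, 10, 8, 5, 4, 3, 0]
Visit 16 → queue [14, 10, 8, 5, 4, 3, 0]
Visit 14; enqueue 15, 11, 1 → queue [10, 8, 5, 4, 3, 0, 15, 11, 1]
Visit 10 → queue [8, 5, 4, 3, 0, 15, 11, 1]
Visit 8; enqueue 13 → queue [5, 4, 3, 0, 15, 11, 1, 13]
Visit 5; enqueue 12, 7 → queue [4, 3, 0, 15, 11, 1, 13, 12, 7]
Visit 4; enqueue 9 → queue [3, 0, 15, 11, 1, 13, 12, 7, 9]
Visit 3 → queue [0, 15, 11, 1, 13, 12, 7, 9]
Visit 0; enqueue 6 → queue [15, 11, 1, 13, 12, 7, 9, 6]
Visit 15 → queue [11, 1, 13, 12, 7, 9, 6]
Visit 11 → queue [1, 13, 12, 7, 9, 6]
Visit 1 → queue [13, 12, 7, 9, 6]
Visit 13 → queue [12, 7, 9, 6]
Visit 12 → queue [7, 9, 6]
Visit 7 → queue [9, 6]
Visit 9 → queue [6]
Visit 6 → queue []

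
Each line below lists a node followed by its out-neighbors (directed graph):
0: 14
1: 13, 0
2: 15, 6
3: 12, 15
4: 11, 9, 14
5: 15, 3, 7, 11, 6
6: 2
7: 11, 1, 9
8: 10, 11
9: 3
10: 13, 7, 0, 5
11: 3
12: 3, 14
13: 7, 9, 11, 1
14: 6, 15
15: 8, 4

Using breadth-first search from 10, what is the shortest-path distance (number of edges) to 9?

2

Level 0: 10
Level 1: 0, 5, 7, 13
Level 2: 1, 3, 6, 9, 11, 14, 15
Level 3: 2, 4, 8, 12
9 first appears at level 2.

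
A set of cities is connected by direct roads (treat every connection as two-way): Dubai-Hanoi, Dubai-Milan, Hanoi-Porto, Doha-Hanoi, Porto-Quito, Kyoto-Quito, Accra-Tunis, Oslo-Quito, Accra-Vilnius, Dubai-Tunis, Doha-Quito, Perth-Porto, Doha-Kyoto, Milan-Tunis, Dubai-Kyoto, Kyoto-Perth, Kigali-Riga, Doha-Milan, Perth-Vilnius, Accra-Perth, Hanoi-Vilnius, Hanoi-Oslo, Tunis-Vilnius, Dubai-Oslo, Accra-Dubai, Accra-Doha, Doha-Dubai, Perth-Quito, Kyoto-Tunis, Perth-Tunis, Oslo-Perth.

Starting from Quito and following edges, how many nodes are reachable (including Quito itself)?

12

BFS from Quito visits: Quito, Porto, Perth, Oslo, Kyoto, Doha, Hanoi, Vilnius, Tunis, Accra, Dubai, Milan
Reachable nodes: 12 of 14 total.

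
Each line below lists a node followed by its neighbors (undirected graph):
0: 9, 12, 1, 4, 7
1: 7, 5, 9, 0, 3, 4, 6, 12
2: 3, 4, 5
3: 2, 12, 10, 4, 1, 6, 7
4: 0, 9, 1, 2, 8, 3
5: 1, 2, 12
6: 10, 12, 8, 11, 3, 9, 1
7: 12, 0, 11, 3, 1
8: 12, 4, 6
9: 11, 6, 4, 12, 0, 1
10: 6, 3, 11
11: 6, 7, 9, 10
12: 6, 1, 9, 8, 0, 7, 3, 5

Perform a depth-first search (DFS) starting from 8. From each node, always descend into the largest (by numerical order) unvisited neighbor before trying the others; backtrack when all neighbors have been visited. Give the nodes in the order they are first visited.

Visit 8
8 → 12
12 → 9
9 → 11
11 → 10
10 → 6
6 → 3
3 → 7
7 → 1
1 → 5
5 → 2
2 → 4
4 → 0

8, 12, 9, 11, 10, 6, 3, 7, 1, 5, 2, 4, 0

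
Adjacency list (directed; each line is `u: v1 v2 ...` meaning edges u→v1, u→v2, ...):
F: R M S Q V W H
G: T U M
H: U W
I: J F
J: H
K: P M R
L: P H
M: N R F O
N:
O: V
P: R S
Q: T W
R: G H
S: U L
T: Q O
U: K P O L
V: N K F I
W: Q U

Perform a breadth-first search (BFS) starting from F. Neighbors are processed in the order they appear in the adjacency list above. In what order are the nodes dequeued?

Visit F; enqueue R, M, S, Q, V, W, H → queue [R, M, S, Q, V, W, H]
Visit R; enqueue G → queue [M, S, Q, V, W, H, G]
Visit M; enqueue N, O → queue [S, Q, V, W, H, G, N, O]
Visit S; enqueue U, L → queue [Q, V, W, H, G, N, O, U, L]
Visit Q; enqueue T → queue [V, W, H, G, N, O, U, L, T]
Visit V; enqueue K, I → queue [W, H, G, N, O, U, L, T, K, I]
Visit W → queue [H, G, N, O, U, L, T, K, I]
Visit H → queue [G, N, O, U, L, T, K, I]
Visit G → queue [N, O, U, L, T, K, I]
Visit N → queue [O, U, L, T, K, I]
Visit O → queue [U, L, T, K, I]
Visit U; enqueue P → queue [L, T, K, I, P]
Visit L → queue [T, K, I, P]
Visit T → queue [K, I, P]
Visit K → queue [I, P]
Visit I; enqueue J → queue [P, J]
Visit P → queue [J]
Visit J → queue []

F → R → M → S → Q → V → W → H → G → N → O → U → L → T → K → I → P → J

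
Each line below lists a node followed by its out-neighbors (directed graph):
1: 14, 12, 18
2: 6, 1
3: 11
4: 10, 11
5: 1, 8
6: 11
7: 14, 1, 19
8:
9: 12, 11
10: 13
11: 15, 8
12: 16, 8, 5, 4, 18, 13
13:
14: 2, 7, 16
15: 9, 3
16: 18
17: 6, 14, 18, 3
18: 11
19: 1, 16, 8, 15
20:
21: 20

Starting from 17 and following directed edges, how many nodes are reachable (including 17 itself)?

19

BFS from 17 visits: 17, 6, 14, 18, 3, 11, 2, 7, 16, 15, 8, 1, 19, 9, 12, 5, 4, 13, 10
Reachable nodes: 19 of 21 total.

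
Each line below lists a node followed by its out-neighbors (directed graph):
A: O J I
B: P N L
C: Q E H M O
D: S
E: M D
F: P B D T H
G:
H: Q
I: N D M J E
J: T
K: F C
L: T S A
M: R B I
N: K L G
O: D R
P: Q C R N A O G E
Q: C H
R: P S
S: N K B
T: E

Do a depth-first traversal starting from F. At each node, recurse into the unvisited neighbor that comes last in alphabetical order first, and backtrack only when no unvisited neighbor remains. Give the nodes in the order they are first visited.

Visit F
F → T
T → E
E → M
M → R
R → S
S → N
N → L
L → A
A → O
O → D
A → J
A → I
N → K
K → C
C → Q
Q → H
N → G
S → B
B → P

F T E M R S N L A O D J I K C Q H G B P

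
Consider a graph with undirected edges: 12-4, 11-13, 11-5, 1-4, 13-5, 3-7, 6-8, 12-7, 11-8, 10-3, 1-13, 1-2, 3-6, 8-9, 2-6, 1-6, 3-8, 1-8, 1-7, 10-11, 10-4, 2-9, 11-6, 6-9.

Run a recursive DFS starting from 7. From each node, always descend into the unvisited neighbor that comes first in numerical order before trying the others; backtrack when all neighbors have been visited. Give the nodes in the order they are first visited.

Visit 7
7 → 1
1 → 2
2 → 6
6 → 3
3 → 8
8 → 9
8 → 11
11 → 5
5 → 13
11 → 10
10 → 4
4 → 12

7 -> 1 -> 2 -> 6 -> 3 -> 8 -> 9 -> 11 -> 5 -> 13 -> 10 -> 4 -> 12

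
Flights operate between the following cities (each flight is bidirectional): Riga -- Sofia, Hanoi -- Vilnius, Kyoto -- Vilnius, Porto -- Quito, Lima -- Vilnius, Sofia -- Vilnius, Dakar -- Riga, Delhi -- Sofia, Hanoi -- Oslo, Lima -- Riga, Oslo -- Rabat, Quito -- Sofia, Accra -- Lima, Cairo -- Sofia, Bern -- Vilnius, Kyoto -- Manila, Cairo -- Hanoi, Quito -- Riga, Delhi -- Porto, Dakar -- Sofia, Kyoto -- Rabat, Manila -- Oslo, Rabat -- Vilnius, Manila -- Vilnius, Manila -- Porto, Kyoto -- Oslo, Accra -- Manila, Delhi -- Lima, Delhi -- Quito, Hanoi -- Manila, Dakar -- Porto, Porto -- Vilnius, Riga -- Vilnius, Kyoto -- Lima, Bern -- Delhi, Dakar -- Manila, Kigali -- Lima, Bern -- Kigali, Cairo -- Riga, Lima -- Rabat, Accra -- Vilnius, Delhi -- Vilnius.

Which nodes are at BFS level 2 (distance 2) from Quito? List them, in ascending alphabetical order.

Level 0: Quito
Level 1: Delhi, Porto, Riga, Sofia
Level 2: Bern, Cairo, Dakar, Lima, Manila, Vilnius
Level 3: Accra, Hanoi, Kigali, Kyoto, Oslo, Rabat

Bern, Cairo, Dakar, Lima, Manila, Vilnius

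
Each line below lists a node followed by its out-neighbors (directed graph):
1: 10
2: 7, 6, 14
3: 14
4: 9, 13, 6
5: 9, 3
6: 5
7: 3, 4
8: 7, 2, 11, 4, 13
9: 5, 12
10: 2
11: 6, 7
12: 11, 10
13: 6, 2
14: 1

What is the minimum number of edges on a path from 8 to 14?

Level 0: 8
Level 1: 2, 4, 7, 11, 13
Level 2: 3, 6, 9, 14
Level 3: 1, 5, 12
Level 4: 10
14 first appears at level 2.

2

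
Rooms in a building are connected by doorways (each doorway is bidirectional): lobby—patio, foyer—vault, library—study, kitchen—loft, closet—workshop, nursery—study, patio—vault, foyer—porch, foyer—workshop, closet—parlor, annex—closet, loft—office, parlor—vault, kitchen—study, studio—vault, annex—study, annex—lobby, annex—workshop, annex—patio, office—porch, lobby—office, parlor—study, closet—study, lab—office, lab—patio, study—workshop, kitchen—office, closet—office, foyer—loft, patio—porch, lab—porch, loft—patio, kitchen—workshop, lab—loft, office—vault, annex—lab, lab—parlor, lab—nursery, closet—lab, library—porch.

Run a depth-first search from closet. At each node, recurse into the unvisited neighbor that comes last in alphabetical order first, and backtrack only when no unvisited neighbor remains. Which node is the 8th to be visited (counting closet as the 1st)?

porch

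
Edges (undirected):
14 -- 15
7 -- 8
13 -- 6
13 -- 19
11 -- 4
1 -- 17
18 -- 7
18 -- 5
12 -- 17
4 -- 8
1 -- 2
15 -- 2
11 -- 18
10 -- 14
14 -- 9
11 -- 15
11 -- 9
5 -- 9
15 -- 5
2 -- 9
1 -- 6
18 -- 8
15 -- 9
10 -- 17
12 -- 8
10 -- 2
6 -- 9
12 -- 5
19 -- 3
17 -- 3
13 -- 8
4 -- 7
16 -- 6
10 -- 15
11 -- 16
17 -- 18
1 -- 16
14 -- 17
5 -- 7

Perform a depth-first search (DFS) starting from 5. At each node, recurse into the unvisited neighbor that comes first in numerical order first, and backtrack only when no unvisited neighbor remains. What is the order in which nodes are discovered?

5 → 7 → 4 → 8 → 12 → 17 → 1 → 2 → 9 → 6 → 13 → 19 → 3 → 16 → 11 → 15 → 10 → 14 → 18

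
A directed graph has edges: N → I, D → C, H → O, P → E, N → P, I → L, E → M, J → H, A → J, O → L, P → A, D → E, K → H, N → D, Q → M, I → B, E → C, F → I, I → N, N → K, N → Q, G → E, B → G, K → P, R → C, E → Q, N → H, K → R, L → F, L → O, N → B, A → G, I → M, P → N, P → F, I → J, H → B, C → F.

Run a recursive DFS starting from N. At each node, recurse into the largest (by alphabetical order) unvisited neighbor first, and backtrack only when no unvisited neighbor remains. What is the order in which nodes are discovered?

N → Q → M → P → F → I → L → O → J → H → B → G → E → C → A → K → R → D

Visit N
N → Q
Q → M
N → P
P → F
F → I
I → L
L → O
I → J
J → H
H → B
B → G
G → E
E → C
P → A
N → K
K → R
N → D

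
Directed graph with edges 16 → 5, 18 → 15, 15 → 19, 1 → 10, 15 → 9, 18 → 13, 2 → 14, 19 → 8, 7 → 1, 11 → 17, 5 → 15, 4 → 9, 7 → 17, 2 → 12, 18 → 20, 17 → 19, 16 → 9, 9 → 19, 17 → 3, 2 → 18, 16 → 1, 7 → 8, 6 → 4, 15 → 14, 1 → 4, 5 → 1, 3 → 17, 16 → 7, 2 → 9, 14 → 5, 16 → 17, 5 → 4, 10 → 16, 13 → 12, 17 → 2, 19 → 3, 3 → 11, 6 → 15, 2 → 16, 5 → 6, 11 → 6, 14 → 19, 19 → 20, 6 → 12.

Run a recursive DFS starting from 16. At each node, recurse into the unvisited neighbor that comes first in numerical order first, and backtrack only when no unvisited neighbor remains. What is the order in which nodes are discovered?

Visit 16
16 → 1
1 → 4
4 → 9
9 → 19
19 → 3
3 → 11
11 → 6
6 → 12
6 → 15
15 → 14
14 → 5
11 → 17
17 → 2
2 → 18
18 → 13
18 → 20
19 → 8
1 → 10
16 → 7

16, 1, 4, 9, 19, 3, 11, 6, 12, 15, 14, 5, 17, 2, 18, 13, 20, 8, 10, 7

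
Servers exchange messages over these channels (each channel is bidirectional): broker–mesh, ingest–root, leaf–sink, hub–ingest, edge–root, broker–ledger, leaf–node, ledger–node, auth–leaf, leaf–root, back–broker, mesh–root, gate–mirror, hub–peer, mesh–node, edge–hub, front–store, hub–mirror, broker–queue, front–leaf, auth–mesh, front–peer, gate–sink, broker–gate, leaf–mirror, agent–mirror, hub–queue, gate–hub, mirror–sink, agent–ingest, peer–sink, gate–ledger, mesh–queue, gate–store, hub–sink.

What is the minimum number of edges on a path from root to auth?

2

Level 0: root
Level 1: edge, ingest, leaf, mesh
Level 2: agent, auth, broker, front, hub, mirror, node, queue, sink
Level 3: back, gate, ledger, peer, store
auth first appears at level 2.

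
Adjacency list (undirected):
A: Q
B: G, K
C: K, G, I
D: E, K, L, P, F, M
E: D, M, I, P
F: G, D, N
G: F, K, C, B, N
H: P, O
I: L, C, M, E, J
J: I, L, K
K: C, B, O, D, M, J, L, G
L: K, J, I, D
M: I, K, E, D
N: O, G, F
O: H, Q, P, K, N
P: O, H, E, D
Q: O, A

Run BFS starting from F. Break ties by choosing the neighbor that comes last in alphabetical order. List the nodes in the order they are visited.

F N G D O K C B P M L E Q H J I A

Visit F; enqueue N, G, D → queue [N, G, D]
Visit N; enqueue O → queue [G, D, O]
Visit G; enqueue K, C, B → queue [D, O, K, C, B]
Visit D; enqueue P, M, L, E → queue [O, K, C, B, P, M, L, E]
Visit O; enqueue Q, H → queue [K, C, B, P, M, L, E, Q, H]
Visit K; enqueue J → queue [C, B, P, M, L, E, Q, H, J]
Visit C; enqueue I → queue [B, P, M, L, E, Q, H, J, I]
Visit B → queue [P, M, L, E, Q, H, J, I]
Visit P → queue [M, L, E, Q, H, J, I]
Visit M → queue [L, E, Q, H, J, I]
Visit L → queue [E, Q, H, J, I]
Visit E → queue [Q, H, J, I]
Visit Q; enqueue A → queue [H, J, I, A]
Visit H → queue [J, I, A]
Visit J → queue [I, A]
Visit I → queue [A]
Visit A → queue []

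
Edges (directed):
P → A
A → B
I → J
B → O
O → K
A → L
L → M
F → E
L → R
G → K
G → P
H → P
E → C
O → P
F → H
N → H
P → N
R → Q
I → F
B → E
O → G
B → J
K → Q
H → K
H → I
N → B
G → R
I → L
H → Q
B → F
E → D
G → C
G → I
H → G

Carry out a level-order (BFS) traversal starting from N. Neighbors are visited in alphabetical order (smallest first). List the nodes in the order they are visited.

Visit N; enqueue B, H → queue [B, H]
Visit B; enqueue E, F, J, O → queue [H, E, F, J, O]
Visit H; enqueue G, I, K, P, Q → queue [E, F, J, O, G, I, K, P, Q]
Visit E; enqueue C, D → queue [F, J, O, G, I, K, P, Q, C, D]
Visit F → queue [J, O, G, I, K, P, Q, C, D]
Visit J → queue [O, G, I, K, P, Q, C, D]
Visit O → queue [G, I, K, P, Q, C, D]
Visit G; enqueue R → queue [I, K, P, Q, C, D, R]
Visit I; enqueue L → queue [K, P, Q, C, D, R, L]
Visit K → queue [P, Q, C, D, R, L]
Visit P; enqueue A → queue [Q, C, D, R, L, A]
Visit Q → queue [C, D, R, L, A]
Visit C → queue [D, R, L, A]
Visit D → queue [R, L, A]
Visit R → queue [L, A]
Visit L; enqueue M → queue [A, M]
Visit A → queue [M]
Visit M → queue []

N B H E F J O G I K P Q C D R L A M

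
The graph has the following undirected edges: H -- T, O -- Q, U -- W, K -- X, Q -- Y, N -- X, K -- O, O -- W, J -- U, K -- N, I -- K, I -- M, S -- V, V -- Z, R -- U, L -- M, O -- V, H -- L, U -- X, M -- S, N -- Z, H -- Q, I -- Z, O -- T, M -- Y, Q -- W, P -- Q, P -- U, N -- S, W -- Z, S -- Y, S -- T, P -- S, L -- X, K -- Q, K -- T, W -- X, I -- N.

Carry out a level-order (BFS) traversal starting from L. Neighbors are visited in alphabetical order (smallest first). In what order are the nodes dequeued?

Visit L; enqueue H, M, X → queue [H, M, X]
Visit H; enqueue Q, T → queue [M, X, Q, T]
Visit M; enqueue I, S, Y → queue [X, Q, T, I, S, Y]
Visit X; enqueue K, N, U, W → queue [Q, T, I, S, Y, K, N, U, W]
Visit Q; enqueue O, P → queue [T, I, S, Y, K, N, U, W, O, P]
Visit T → queue [I, S, Y, K, N, U, W, O, P]
Visit I; enqueue Z → queue [S, Y, K, N, U, W, O, P, Z]
Visit S; enqueue V → queue [Y, K, N, U, W, O, P, Z, V]
Visit Y → queue [K, N, U, W, O, P, Z, V]
Visit K → queue [N, U, W, O, P, Z, V]
Visit N → queue [U, W, O, P, Z, V]
Visit U; enqueue J, R → queue [W, O, P, Z, V, J, R]
Visit W → queue [O, P, Z, V, J, R]
Visit O → queue [P, Z, V, J, R]
Visit P → queue [Z, V, J, R]
Visit Z → queue [V, J, R]
Visit V → queue [J, R]
Visit J → queue [R]
Visit R → queue []

L -> H -> M -> X -> Q -> T -> I -> S -> Y -> K -> N -> U -> W -> O -> P -> Z -> V -> J -> R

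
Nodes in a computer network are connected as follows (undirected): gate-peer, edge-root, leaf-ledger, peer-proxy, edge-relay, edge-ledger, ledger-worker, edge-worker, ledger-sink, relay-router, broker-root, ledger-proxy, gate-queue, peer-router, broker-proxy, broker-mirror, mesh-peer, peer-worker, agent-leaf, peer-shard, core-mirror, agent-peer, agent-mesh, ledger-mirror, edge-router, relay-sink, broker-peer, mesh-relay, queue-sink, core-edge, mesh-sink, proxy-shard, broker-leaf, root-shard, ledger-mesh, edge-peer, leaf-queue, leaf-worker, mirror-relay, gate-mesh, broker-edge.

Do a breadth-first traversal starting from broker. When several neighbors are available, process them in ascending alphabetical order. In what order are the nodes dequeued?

Visit broker; enqueue edge, leaf, mirror, peer, proxy, root → queue [edge, leaf, mirror, peer, proxy, root]
Visit edge; enqueue core, ledger, relay, router, worker → queue [leaf, mirror, peer, proxy, root, core, ledger, relay, router, worker]
Visit leaf; enqueue agent, queue → queue [mirror, peer, proxy, root, core, ledger, relay, router, worker, agent, queue]
Visit mirror → queue [peer, proxy, root, core, ledger, relay, router, worker, agent, queue]
Visit peer; enqueue gate, mesh, shard → queue [proxy, root, core, ledger, relay, router, worker, agent, queue, gate, mesh, shard]
Visit proxy → queue [root, core, ledger, relay, router, worker, agent, queue, gate, mesh, shard]
Visit root → queue [core, ledger, relay, router, worker, agent, queue, gate, mesh, shard]
Visit core → queue [ledger, relay, router, worker, agent, queue, gate, mesh, shard]
Visit ledger; enqueue sink → queue [relay, router, worker, agent, queue, gate, mesh, shard, sink]
Visit relay → queue [router, worker, agent, queue, gate, mesh, shard, sink]
Visit router → queue [worker, agent, queue, gate, mesh, shard, sink]
Visit worker → queue [agent, queue, gate, mesh, shard, sink]
Visit agent → queue [queue, gate, mesh, shard, sink]
Visit queue → queue [gate, mesh, shard, sink]
Visit gate → queue [mesh, shard, sink]
Visit mesh → queue [shard, sink]
Visit shard → queue [sink]
Visit sink → queue []

broker, edge, leaf, mirror, peer, proxy, root, core, ledger, relay, router, worker, agent, queue, gate, mesh, shard, sink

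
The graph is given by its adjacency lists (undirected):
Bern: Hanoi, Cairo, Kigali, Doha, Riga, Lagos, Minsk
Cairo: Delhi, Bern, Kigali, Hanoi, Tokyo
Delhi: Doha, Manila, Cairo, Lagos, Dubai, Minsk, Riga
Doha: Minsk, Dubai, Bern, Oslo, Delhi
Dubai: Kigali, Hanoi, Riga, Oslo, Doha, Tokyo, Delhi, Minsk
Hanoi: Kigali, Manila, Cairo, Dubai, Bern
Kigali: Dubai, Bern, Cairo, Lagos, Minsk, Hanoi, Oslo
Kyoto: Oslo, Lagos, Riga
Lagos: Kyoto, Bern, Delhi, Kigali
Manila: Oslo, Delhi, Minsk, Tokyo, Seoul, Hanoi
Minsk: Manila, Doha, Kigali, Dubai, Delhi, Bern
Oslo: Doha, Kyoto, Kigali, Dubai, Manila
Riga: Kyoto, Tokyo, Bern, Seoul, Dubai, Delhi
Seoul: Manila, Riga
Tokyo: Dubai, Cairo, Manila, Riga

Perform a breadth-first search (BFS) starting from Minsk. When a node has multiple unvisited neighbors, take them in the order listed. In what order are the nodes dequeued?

Minsk Manila Doha Kigali Dubai Delhi Bern Oslo Tokyo Seoul Hanoi Cairo Lagos Riga Kyoto

Visit Minsk; enqueue Manila, Doha, Kigali, Dubai, Delhi, Bern → queue [Manila, Doha, Kigali, Dubai, Delhi, Bern]
Visit Manila; enqueue Oslo, Tokyo, Seoul, Hanoi → queue [Doha, Kigali, Dubai, Delhi, Bern, Oslo, Tokyo, Seoul, Hanoi]
Visit Doha → queue [Kigali, Dubai, Delhi, Bern, Oslo, Tokyo, Seoul, Hanoi]
Visit Kigali; enqueue Cairo, Lagos → queue [Dubai, Delhi, Bern, Oslo, Tokyo, Seoul, Hanoi, Cairo, Lagos]
Visit Dubai; enqueue Riga → queue [Delhi, Bern, Oslo, Tokyo, Seoul, Hanoi, Cairo, Lagos, Riga]
Visit Delhi → queue [Bern, Oslo, Tokyo, Seoul, Hanoi, Cairo, Lagos, Riga]
Visit Bern → queue [Oslo, Tokyo, Seoul, Hanoi, Cairo, Lagos, Riga]
Visit Oslo; enqueue Kyoto → queue [Tokyo, Seoul, Hanoi, Cairo, Lagos, Riga, Kyoto]
Visit Tokyo → queue [Seoul, Hanoi, Cairo, Lagos, Riga, Kyoto]
Visit Seoul → queue [Hanoi, Cairo, Lagos, Riga, Kyoto]
Visit Hanoi → queue [Cairo, Lagos, Riga, Kyoto]
Visit Cairo → queue [Lagos, Riga, Kyoto]
Visit Lagos → queue [Riga, Kyoto]
Visit Riga → queue [Kyoto]
Visit Kyoto → queue []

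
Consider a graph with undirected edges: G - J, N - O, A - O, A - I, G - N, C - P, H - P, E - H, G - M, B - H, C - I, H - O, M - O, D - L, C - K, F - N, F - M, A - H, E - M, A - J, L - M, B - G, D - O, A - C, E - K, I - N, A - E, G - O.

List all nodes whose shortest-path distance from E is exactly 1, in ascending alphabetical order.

Level 0: E
Level 1: A, H, K, M
Level 2: B, C, F, G, I, J, L, O, P
Level 3: D, N

A, H, K, M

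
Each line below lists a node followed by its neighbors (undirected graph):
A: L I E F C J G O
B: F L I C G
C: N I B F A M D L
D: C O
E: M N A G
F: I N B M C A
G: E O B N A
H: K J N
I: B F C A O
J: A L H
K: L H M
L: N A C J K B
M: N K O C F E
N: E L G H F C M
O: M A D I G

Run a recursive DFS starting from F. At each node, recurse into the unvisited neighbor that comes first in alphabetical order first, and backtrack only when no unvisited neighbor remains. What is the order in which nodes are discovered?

F, A, C, B, G, E, M, K, H, J, L, N, O, D, I

Visit F
F → A
A → C
C → B
B → G
G → E
E → M
M → K
K → H
H → J
J → L
L → N
M → O
O → D
O → I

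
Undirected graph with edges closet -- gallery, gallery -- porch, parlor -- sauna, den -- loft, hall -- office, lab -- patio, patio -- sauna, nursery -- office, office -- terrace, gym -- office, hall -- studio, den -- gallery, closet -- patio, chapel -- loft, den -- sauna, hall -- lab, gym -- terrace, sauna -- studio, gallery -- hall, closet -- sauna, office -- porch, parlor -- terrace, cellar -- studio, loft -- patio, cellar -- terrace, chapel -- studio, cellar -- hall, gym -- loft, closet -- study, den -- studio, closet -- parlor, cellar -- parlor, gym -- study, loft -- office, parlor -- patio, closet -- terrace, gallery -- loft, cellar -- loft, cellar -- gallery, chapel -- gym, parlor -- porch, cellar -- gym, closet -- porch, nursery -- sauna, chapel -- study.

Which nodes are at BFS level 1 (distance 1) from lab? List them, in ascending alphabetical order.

hall, patio

Level 0: lab
Level 1: hall, patio
Level 2: cellar, closet, gallery, loft, office, parlor, sauna, studio
Level 3: chapel, den, gym, nursery, porch, study, terrace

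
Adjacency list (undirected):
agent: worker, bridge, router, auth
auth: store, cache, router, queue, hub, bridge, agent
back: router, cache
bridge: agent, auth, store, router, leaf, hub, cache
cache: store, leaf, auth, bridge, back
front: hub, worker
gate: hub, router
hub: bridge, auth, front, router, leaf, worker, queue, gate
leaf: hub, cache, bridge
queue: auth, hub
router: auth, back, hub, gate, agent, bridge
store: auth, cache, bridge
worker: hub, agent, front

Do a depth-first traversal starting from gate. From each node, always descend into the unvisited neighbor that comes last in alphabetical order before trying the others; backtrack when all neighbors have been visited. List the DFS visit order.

gate → router → hub → worker → front → agent → bridge → store → cache → leaf → back → auth → queue

Visit gate
gate → router
router → hub
hub → worker
worker → front
worker → agent
agent → bridge
bridge → store
store → cache
cache → leaf
cache → back
cache → auth
auth → queue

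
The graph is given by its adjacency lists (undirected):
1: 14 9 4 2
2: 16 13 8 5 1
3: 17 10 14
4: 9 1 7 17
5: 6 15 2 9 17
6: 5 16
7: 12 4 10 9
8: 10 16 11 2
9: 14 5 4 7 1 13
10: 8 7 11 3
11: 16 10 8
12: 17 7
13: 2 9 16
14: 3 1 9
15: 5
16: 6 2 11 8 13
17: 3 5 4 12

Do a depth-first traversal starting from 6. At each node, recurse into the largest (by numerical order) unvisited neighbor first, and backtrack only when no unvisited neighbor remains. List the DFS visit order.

Visit 6
6 → 16
16 → 13
13 → 9
9 → 14
14 → 3
3 → 17
17 → 12
12 → 7
7 → 10
10 → 11
11 → 8
8 → 2
2 → 5
5 → 15
2 → 1
1 → 4

6 -> 16 -> 13 -> 9 -> 14 -> 3 -> 17 -> 12 -> 7 -> 10 -> 11 -> 8 -> 2 -> 5 -> 15 -> 1 -> 4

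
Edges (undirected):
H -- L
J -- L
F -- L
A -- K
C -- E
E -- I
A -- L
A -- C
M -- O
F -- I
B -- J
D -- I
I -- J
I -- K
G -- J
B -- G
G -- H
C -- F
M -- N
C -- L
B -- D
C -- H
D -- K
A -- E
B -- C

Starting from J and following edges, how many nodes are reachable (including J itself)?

BFS from J visits: J, L, I, G, B, H, F, C, A, K, E, D
Reachable nodes: 12 of 15 total.

12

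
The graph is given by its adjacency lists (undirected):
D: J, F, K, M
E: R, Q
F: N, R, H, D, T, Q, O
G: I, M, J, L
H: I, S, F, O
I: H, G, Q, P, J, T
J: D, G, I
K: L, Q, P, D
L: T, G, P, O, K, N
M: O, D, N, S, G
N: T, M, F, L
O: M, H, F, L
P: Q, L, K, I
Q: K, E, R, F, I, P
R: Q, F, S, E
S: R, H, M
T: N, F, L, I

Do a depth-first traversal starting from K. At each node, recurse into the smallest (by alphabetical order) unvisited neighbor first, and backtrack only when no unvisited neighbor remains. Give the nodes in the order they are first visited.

K, D, F, H, I, G, J, L, N, M, O, S, R, E, Q, P, T

Visit K
K → D
D → F
F → H
H → I
I → G
G → J
G → L
L → N
N → M
M → O
M → S
S → R
R → E
E → Q
Q → P
N → T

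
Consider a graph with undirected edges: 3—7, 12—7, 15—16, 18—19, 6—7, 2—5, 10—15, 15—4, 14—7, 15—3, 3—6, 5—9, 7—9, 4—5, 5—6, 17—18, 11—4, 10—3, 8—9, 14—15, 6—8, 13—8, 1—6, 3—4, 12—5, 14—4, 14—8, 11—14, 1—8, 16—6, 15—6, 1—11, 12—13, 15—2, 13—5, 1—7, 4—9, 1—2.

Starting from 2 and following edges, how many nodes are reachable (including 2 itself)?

16

BFS from 2 visits: 2, 15, 5, 1, 16, 14, 10, 6, 4, 3, 13, 12, 9, 11, 8, 7
Reachable nodes: 16 of 19 total.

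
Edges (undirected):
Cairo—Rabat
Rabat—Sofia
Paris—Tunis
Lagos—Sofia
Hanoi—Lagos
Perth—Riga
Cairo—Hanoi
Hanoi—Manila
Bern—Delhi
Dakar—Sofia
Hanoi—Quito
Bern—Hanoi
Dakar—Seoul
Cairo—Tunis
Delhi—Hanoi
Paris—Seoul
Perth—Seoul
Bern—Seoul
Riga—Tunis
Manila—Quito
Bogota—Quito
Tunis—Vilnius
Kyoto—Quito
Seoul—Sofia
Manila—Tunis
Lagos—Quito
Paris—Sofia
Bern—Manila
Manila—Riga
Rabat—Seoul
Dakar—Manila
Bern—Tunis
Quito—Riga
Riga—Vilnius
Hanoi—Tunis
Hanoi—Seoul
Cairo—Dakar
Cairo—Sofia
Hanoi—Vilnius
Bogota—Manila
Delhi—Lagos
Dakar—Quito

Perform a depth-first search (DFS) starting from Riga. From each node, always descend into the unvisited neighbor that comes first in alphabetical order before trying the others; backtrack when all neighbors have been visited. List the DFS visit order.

Riga Manila Bern Delhi Hanoi Cairo Dakar Quito Bogota Kyoto Lagos Sofia Paris Seoul Perth Rabat Tunis Vilnius

Visit Riga
Riga → Manila
Manila → Bern
Bern → Delhi
Delhi → Hanoi
Hanoi → Cairo
Cairo → Dakar
Dakar → Quito
Quito → Bogota
Quito → Kyoto
Quito → Lagos
Lagos → Sofia
Sofia → Paris
Paris → Seoul
Seoul → Perth
Seoul → Rabat
Paris → Tunis
Tunis → Vilnius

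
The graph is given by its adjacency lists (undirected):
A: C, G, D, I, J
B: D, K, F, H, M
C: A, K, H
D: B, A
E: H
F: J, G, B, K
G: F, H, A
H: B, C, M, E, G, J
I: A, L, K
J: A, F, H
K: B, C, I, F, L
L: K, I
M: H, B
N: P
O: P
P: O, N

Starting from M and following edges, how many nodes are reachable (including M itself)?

BFS from M visits: M, H, B, C, E, G, J, D, K, F, A, I, L
Reachable nodes: 13 of 16 total.

13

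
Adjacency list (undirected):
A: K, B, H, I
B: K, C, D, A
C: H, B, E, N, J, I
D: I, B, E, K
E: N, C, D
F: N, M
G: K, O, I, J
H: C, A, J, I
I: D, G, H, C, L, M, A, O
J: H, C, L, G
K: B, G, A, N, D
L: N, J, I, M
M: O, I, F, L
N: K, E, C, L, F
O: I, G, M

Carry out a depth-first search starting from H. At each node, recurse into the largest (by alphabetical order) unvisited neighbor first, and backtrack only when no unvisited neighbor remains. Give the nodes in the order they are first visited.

H, J, L, N, K, G, O, M, I, D, E, C, B, A, F

Visit H
H → J
J → L
L → N
N → K
K → G
G → O
O → M
M → I
I → D
D → E
E → C
C → B
B → A
M → F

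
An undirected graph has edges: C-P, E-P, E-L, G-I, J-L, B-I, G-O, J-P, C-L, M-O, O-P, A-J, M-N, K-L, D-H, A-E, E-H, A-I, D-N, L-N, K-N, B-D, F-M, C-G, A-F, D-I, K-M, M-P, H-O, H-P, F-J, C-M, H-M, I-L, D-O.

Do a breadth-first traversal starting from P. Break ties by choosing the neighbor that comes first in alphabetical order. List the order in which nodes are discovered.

Visit P; enqueue C, E, H, J, M, O → queue [C, E, H, J, M, O]
Visit C; enqueue G, L → queue [E, H, J, M, O, G, L]
Visit E; enqueue A → queue [H, J, M, O, G, L, A]
Visit H; enqueue D → queue [J, M, O, G, L, A, D]
Visit J; enqueue F → queue [M, O, G, L, A, D, F]
Visit M; enqueue K, N → queue [O, G, L, A, D, F, K, N]
Visit O → queue [G, L, A, D, F, K, N]
Visit G; enqueue I → queue [L, A, D, F, K, N, I]
Visit L → queue [A, D, F, K, N, I]
Visit A → queue [D, F, K, N, I]
Visit D; enqueue B → queue [F, K, N, I, B]
Visit F → queue [K, N, I, B]
Visit K → queue [N, I, B]
Visit N → queue [I, B]
Visit I → queue [B]
Visit B → queue []

P C E H J M O G L A D F K N I B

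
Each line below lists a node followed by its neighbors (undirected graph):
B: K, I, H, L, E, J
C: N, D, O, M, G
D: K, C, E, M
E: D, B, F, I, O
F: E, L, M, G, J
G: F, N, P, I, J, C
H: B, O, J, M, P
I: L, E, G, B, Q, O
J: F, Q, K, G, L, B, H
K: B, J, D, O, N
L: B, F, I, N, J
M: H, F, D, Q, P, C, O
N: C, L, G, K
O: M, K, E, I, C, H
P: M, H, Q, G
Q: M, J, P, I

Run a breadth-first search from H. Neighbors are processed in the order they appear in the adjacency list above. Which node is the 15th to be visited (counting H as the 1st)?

D

Visit H; enqueue B, O, J, M, P → queue [B, O, J, M, P]
Visit B; enqueue K, I, L, E → queue [O, J, M, P, K, I, L, E]
Visit O; enqueue C → queue [J, M, P, K, I, L, E, C]
Visit J; enqueue F, Q, G → queue [M, P, K, I, L, E, C, F, Q, G]
Visit M; enqueue D → queue [P, K, I, L, E, C, F, Q, G, D]
Visit P → queue [K, I, L, E, C, F, Q, G, D]
Visit K; enqueue N → queue [I, L, E, C, F, Q, G, D, N]
Visit I → queue [L, E, C, F, Q, G, D, N]
Visit L → queue [E, C, F, Q, G, D, N]
Visit E → queue [C, F, Q, G, D, N]
Visit C → queue [F, Q, G, D, N]
Visit F → queue [Q, G, D, N]
Visit Q → queue [G, D, N]
Visit G → queue [D, N]
Visit D → queue [N]
Visit N → queue []

Visit order: H, B, O, J, M, P, K, I, L, E, C, F, Q, G, D, N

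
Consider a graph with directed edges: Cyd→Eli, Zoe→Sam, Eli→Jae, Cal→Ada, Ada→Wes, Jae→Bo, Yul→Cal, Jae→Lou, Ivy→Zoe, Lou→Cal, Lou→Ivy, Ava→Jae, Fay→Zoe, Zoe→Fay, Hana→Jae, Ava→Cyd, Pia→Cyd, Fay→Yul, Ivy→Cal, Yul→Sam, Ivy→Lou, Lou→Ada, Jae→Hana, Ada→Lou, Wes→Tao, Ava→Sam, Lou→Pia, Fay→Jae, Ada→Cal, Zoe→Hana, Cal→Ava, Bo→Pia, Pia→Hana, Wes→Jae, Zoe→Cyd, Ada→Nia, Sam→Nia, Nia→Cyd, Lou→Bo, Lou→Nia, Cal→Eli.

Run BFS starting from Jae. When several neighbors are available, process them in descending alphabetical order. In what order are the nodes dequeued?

Visit Jae; enqueue Lou, Hana, Bo → queue [Lou, Hana, Bo]
Visit Lou; enqueue Pia, Nia, Ivy, Cal, Ada → queue [Hana, Bo, Pia, Nia, Ivy, Cal, Ada]
Visit Hana → queue [Bo, Pia, Nia, Ivy, Cal, Ada]
Visit Bo → queue [Pia, Nia, Ivy, Cal, Ada]
Visit Pia; enqueue Cyd → queue [Nia, Ivy, Cal, Ada, Cyd]
Visit Nia → queue [Ivy, Cal, Ada, Cyd]
Visit Ivy; enqueue Zoe → queue [Cal, Ada, Cyd, Zoe]
Visit Cal; enqueue Eli, Ava → queue [Ada, Cyd, Zoe, Eli, Ava]
Visit Ada; enqueue Wes → queue [Cyd, Zoe, Eli, Ava, Wes]
Visit Cyd → queue [Zoe, Eli, Ava, Wes]
Visit Zoe; enqueue Sam, Fay → queue [Eli, Ava, Wes, Sam, Fay]
Visit Eli → queue [Ava, Wes, Sam, Fay]
Visit Ava → queue [Wes, Sam, Fay]
Visit Wes; enqueue Tao → queue [Sam, Fay, Tao]
Visit Sam → queue [Fay, Tao]
Visit Fay; enqueue Yul → queue [Tao, Yul]
Visit Tao → queue [Yul]
Visit Yul → queue []

Jae → Lou → Hana → Bo → Pia → Nia → Ivy → Cal → Ada → Cyd → Zoe → Eli → Ava → Wes → Sam → Fay → Tao → Yul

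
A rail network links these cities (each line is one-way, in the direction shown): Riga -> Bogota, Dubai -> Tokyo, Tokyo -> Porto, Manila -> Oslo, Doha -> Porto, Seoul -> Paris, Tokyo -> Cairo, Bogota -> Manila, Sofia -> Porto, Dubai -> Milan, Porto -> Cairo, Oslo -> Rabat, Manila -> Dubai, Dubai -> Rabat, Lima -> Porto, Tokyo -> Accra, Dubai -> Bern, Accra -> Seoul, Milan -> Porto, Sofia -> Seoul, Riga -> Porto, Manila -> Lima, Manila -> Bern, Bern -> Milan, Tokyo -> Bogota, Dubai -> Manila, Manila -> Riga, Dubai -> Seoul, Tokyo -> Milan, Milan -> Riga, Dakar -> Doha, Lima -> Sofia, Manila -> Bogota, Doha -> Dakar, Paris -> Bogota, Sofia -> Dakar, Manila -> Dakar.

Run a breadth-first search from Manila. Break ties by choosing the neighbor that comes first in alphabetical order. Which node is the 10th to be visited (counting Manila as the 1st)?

Visit Manila; enqueue Bern, Bogota, Dakar, Dubai, Lima, Oslo, Riga → queue [Bern, Bogota, Dakar, Dubai, Lima, Oslo, Riga]
Visit Bern; enqueue Milan → queue [Bogota, Dakar, Dubai, Lima, Oslo, Riga, Milan]
Visit Bogota → queue [Dakar, Dubai, Lima, Oslo, Riga, Milan]
Visit Dakar; enqueue Doha → queue [Dubai, Lima, Oslo, Riga, Milan, Doha]
Visit Dubai; enqueue Rabat, Seoul, Tokyo → queue [Lima, Oslo, Riga, Milan, Doha, Rabat, Seoul, Tokyo]
Visit Lima; enqueue Porto, Sofia → queue [Oslo, Riga, Milan, Doha, Rabat, Seoul, Tokyo, Porto, Sofia]
Visit Oslo → queue [Riga, Milan, Doha, Rabat, Seoul, Tokyo, Porto, Sofia]
Visit Riga → queue [Milan, Doha, Rabat, Seoul, Tokyo, Porto, Sofia]
Visit Milan → queue [Doha, Rabat, Seoul, Tokyo, Porto, Sofia]
Visit Doha → queue [Rabat, Seoul, Tokyo, Porto, Sofia]
Visit Rabat → queue [Seoul, Tokyo, Porto, Sofia]
Visit Seoul; enqueue Paris → queue [Tokyo, Porto, Sofia, Paris]
Visit Tokyo; enqueue Accra, Cairo → queue [Porto, Sofia, Paris, Accra, Cairo]
Visit Porto → queue [Sofia, Paris, Accra, Cairo]
Visit Sofia → queue [Paris, Accra, Cairo]
Visit Paris → queue [Accra, Cairo]
Visit Accra → queue [Cairo]
Visit Cairo → queue []

Visit order: Manila, Bern, Bogota, Dakar, Dubai, Lima, Oslo, Riga, Milan, Doha, Rabat, Seoul, Tokyo, Porto, Sofia, Paris, Accra, Cairo

Doha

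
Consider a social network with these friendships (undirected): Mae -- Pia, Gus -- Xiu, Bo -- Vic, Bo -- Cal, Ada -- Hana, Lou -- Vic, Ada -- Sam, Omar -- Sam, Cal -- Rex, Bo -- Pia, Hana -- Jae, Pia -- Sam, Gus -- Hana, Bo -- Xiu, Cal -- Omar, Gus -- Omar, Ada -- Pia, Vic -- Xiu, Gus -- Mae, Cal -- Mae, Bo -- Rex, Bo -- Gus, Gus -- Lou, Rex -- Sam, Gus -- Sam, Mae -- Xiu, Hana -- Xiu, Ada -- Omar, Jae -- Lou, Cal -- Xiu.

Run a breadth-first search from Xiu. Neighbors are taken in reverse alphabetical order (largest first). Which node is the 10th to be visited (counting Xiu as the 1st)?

Jae

Visit Xiu; enqueue Vic, Mae, Hana, Gus, Cal, Bo → queue [Vic, Mae, Hana, Gus, Cal, Bo]
Visit Vic; enqueue Lou → queue [Mae, Hana, Gus, Cal, Bo, Lou]
Visit Mae; enqueue Pia → queue [Hana, Gus, Cal, Bo, Lou, Pia]
Visit Hana; enqueue Jae, Ada → queue [Gus, Cal, Bo, Lou, Pia, Jae, Ada]
Visit Gus; enqueue Sam, Omar → queue [Cal, Bo, Lou, Pia, Jae, Ada, Sam, Omar]
Visit Cal; enqueue Rex → queue [Bo, Lou, Pia, Jae, Ada, Sam, Omar, Rex]
Visit Bo → queue [Lou, Pia, Jae, Ada, Sam, Omar, Rex]
Visit Lou → queue [Pia, Jae, Ada, Sam, Omar, Rex]
Visit Pia → queue [Jae, Ada, Sam, Omar, Rex]
Visit Jae → queue [Ada, Sam, Omar, Rex]
Visit Ada → queue [Sam, Omar, Rex]
Visit Sam → queue [Omar, Rex]
Visit Omar → queue [Rex]
Visit Rex → queue []

Visit order: Xiu, Vic, Mae, Hana, Gus, Cal, Bo, Lou, Pia, Jae, Ada, Sam, Omar, Rex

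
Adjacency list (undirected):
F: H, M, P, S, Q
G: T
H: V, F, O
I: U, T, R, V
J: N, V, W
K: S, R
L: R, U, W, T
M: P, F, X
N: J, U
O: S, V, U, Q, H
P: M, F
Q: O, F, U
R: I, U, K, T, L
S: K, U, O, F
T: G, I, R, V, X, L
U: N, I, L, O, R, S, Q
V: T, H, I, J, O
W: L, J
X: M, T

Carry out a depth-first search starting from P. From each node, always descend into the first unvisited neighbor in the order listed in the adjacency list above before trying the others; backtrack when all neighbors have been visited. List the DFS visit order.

P, M, F, H, V, T, G, I, U, N, J, W, L, R, K, S, O, Q, X

Visit P
P → M
M → F
F → H
H → V
V → T
T → G
T → I
I → U
U → N
N → J
J → W
W → L
L → R
R → K
K → S
S → O
O → Q
T → X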